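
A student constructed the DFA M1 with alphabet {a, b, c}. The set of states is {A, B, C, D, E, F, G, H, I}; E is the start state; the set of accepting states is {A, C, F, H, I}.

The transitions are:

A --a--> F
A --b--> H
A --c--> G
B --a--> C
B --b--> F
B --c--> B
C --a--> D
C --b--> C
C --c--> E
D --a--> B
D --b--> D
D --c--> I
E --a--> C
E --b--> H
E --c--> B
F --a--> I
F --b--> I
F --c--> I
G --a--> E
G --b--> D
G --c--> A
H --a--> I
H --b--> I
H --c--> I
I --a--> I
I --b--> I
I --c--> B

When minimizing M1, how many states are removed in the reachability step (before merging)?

2

Starting at E and following transitions, the reachable set is {B, C, D, E, F, H, I}. That leaves A, G unreachable — 2 in total.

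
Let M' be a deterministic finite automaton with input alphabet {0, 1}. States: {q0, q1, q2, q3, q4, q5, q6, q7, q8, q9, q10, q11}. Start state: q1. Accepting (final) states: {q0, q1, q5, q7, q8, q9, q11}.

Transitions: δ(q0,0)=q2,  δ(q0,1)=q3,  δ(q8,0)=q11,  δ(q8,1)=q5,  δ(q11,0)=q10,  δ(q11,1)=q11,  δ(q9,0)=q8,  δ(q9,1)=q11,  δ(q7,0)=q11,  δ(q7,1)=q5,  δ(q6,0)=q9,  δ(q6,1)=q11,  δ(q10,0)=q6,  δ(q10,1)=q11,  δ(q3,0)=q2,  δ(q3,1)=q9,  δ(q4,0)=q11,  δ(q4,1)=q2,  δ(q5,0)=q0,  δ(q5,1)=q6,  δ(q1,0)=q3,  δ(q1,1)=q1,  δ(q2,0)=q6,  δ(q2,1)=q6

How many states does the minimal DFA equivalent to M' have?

10

States {q4,q7} cannot be reached from the start state, so discard them.
Start with accepting vs non-accepting: {q0,q1,q5,q8,q9,q11} | {q2,q3,q6,q10}.
Split {q0,q1,q5,q8,q9,q11} by δ(·,0) → {q0,q1,q11} and {q5,q8,q9}.
Refine {q0,q1,q11} on symbol 1: members go to different blocks, giving {q1,q11} and {q0}.
On input 0, block {q2,q3,q6,q10} splits into {q2,q3,q10} and {q6}.
Split {q2,q3,q10} by δ(·,0) → {q2,q10} and {q3}.
Refine {q1,q11} on symbol 0: members go to different blocks, giving {q1} and {q11}.
On input 1, block {q2,q10} splits into {q2} and {q10}.
On input 0, block {q5,q8,q9} splits into {q5} and {q8} and {q9}.
Stable partition: {q1} | {q2} | {q5} | {q0} | {q6} | {q3} | {q11} | {q10} | {q8} | {q9} — 10 equivalence classes.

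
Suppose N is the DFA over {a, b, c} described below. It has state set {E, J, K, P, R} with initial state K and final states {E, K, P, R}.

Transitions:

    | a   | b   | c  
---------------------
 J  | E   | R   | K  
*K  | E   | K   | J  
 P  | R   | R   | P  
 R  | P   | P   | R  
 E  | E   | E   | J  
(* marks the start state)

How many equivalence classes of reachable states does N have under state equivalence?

Every state is reachable, so we keep all 5.
Initial partition by acceptance: {E,K,P,R} | {J}.
Refine {E,K,P,R} on symbol c: members go to different blocks, giving {E,K} and {P,R}.
No further refinement is possible. Final partition (3 blocks): {E,K} | {J} | {P,R}.

3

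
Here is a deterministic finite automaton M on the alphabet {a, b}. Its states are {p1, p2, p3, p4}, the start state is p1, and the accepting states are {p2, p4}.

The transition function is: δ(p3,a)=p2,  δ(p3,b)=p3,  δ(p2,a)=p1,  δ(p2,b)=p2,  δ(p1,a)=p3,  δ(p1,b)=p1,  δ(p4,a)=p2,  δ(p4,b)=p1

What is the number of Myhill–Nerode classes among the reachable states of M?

States {p4} cannot be reached from the start state, so discard them.
Start with accepting vs non-accepting: {p2} | {p1,p3}.
Split {p1,p3} by δ(·,a) → {p1} and {p3}.
No further refinement is possible. Final partition (3 blocks): {p2} | {p1} | {p3}.

3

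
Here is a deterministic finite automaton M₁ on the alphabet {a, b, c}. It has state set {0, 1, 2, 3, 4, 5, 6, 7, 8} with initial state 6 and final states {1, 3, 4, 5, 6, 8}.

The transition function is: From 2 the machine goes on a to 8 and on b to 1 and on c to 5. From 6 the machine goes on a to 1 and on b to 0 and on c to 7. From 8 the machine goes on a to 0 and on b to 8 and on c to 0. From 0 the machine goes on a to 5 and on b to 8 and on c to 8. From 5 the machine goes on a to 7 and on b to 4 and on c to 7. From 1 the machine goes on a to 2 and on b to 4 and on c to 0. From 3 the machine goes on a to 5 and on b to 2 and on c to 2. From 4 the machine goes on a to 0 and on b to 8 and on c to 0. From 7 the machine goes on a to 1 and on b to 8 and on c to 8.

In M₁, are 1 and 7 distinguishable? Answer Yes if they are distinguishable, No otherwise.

States {3} cannot be reached from the start state, so discard them.
P0 = {1,4,5,6,8} | {0,2,7}.
Split {1,4,5,6,8} by δ(·,a) → {1,4,5,8} and {6}.
No further refinement is possible. Final partition (3 blocks): {1,4,5,8} | {0,2,7} | {6}.
1 and 7 end up in different blocks, so they are distinguishable. For instance, the string 'ε' is accepted from only 1.

Yes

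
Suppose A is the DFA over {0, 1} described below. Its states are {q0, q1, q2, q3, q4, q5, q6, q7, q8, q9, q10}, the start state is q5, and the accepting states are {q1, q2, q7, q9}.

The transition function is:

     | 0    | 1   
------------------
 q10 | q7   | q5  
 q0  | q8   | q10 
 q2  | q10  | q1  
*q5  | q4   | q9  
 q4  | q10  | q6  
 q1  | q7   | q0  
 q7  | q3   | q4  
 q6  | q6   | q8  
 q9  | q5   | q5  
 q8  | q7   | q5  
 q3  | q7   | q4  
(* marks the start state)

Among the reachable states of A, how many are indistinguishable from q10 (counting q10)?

Reachable states from the start: {q3,q4,q5,q6,q7,q8,q9,q10}. Unreachable: {q0,q1,q2} — drop them.
P0 = {q7,q9} | {q3,q4,q5,q6,q8,q10}.
Refine {q3,q4,q5,q6,q8,q10} on symbol 0: members go to different blocks, giving {q3,q8,q10} and {q4,q5,q6}.
Split {q7,q9} by δ(·,0) → {q7} and {q9}.
Split {q4,q5,q6} by δ(·,0) → {q5,q6} and {q4}.
Refine {q3,q8,q10} on symbol 1: members go to different blocks, giving {q8,q10} and {q3}.
Refine {q5,q6} on symbol 0: members go to different blocks, giving {q5} and {q6}.
The partition is now stable with 7 blocks: {q7} | {q8,q10} | {q5} | {q9} | {q4} | {q3} | {q6}.
The equivalence class containing q10 is {q8,q10}, of size 2.

2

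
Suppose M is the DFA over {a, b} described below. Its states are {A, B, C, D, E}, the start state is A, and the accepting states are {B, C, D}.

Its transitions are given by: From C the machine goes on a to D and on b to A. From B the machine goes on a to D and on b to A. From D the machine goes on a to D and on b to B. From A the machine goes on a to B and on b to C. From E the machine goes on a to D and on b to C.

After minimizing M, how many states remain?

First remove the unreachable states {E}; 4 states remain.
Initial partition by acceptance: {B,C,D} | {A}.
Split {B,C,D} by δ(·,b) → {B,C} and {D}.
The partition is now stable with 3 blocks: {B,C} | {A} | {D}.

3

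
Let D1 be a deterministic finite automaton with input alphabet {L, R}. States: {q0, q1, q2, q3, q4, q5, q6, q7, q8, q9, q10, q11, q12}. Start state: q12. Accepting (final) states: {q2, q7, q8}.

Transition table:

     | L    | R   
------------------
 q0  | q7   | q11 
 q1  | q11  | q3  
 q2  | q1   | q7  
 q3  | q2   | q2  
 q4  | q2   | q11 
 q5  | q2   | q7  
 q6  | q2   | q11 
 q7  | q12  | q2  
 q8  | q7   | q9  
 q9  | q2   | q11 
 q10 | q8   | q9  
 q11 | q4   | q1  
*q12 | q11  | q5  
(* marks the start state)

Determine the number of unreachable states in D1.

5

BFS from q12 reaches {q1, q2, q3, q4, q5, q7, q11, q12}; the 5 state(s) q0, q6, q8, q9, q10 are never visited.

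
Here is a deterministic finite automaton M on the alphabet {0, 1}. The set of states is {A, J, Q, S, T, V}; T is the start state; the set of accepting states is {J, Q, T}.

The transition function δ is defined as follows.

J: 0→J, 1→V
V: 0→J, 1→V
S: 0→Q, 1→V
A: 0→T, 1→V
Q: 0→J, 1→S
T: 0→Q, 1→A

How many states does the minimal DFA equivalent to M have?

2

Initial partition by acceptance: {J,Q,T} | {A,S,V}.
No further refinement is possible. Final partition (2 blocks): {J,Q,T} | {A,S,V}.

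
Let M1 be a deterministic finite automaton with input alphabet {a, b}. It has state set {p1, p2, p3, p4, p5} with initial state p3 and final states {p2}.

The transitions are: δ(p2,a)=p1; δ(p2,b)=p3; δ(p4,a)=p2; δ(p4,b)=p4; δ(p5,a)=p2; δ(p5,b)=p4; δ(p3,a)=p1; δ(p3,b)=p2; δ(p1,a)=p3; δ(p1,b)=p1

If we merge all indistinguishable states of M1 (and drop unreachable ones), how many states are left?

3

States {p4,p5} cannot be reached from the start state, so discard them.
P0 = {p2} | {p1,p3}.
On input b, block {p1,p3} splits into {p1} and {p3}.
No further refinement is possible. Final partition (3 blocks): {p2} | {p1} | {p3}.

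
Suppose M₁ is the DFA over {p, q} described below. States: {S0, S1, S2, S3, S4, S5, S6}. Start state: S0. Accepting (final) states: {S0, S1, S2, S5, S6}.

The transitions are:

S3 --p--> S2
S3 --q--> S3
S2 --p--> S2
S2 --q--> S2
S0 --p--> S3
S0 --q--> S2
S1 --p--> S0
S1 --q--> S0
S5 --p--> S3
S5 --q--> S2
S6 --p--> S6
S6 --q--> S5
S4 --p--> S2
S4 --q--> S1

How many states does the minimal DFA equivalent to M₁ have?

3

Reachable states from the start: {S0,S2,S3}. Unreachable: {S1,S4,S5,S6} — drop them.
P0 = {S0,S2} | {S3}.
Refine {S0,S2} on symbol p: members go to different blocks, giving {S0} and {S2}.
Stable partition: {S0} | {S3} | {S2} — 3 equivalence classes.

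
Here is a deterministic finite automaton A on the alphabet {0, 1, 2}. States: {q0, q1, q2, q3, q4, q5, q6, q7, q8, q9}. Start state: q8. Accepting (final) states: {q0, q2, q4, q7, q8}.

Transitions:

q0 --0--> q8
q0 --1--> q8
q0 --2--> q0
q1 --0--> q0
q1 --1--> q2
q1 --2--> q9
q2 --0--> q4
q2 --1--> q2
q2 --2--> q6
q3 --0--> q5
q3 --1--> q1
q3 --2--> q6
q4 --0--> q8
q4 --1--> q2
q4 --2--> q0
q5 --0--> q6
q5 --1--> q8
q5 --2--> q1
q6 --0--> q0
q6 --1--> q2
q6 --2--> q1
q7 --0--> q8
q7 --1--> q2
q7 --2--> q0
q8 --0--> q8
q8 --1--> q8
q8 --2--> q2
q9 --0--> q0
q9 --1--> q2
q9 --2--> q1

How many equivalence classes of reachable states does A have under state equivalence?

States {q3,q5,q7} cannot be reached from the start state, so discard them.
Initial partition by acceptance: {q0,q2,q4,q8} | {q1,q6,q9}.
On input 2, block {q0,q2,q4,q8} splits into {q0,q4,q8} and {q2}.
Refine {q0,q4,q8} on symbol 1: members go to different blocks, giving {q0,q8} and {q4}.
Split {q0,q8} by δ(·,2) → {q0} and {q8}.
No further refinement is possible. Final partition (5 blocks): {q0} | {q1,q6,q9} | {q2} | {q4} | {q8}.

5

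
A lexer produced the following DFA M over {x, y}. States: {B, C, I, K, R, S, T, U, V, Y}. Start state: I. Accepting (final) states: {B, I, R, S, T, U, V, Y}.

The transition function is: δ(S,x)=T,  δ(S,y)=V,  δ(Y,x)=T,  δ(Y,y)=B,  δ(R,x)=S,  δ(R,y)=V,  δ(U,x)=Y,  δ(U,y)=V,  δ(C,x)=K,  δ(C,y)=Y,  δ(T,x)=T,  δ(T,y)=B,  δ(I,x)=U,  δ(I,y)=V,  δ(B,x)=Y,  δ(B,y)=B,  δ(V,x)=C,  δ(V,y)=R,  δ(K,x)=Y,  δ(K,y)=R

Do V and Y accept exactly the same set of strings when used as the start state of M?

Every state is reachable, so we keep all 10.
Start with accepting vs non-accepting: {B,I,R,S,T,U,V,Y} | {C,K}.
Split {B,I,R,S,T,U,V,Y} by δ(·,x) → {B,I,R,S,T,U,Y} and {V}.
Split {B,I,R,S,T,U,Y} by δ(·,y) → {I,R,S,U} and {B,T,Y}.
On input x, block {I,R,S,U} splits into {S,U} and {I,R}.
Split {C,K} by δ(·,x) → {K} and {C}.
The partition is now stable with 6 blocks: {S,U} | {K} | {V} | {B,T,Y} | {I,R} | {C}.
V and Y end up in different blocks, so they are distinguishable. For instance, the string 'x' is accepted from only Y.

No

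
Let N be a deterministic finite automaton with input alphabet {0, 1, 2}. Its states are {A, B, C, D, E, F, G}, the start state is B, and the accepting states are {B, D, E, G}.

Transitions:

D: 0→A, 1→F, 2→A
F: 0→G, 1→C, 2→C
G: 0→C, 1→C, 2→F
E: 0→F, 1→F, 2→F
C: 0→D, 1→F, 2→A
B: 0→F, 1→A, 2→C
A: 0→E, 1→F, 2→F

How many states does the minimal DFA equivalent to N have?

2

Every state is reachable, so we keep all 7.
Initial partition by acceptance: {B,D,E,G} | {A,C,F}.
Stable partition: {B,D,E,G} | {A,C,F} — 2 equivalence classes.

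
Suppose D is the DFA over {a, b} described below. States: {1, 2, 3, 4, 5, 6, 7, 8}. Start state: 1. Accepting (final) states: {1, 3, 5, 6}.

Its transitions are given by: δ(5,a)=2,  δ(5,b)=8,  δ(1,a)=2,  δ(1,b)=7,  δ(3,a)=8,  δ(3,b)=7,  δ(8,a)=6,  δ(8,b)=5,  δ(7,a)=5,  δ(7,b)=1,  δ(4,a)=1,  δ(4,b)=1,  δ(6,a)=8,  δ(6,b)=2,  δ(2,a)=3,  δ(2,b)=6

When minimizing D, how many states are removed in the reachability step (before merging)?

No path from 1 leads to 4; the other 7 states are all reachable.

1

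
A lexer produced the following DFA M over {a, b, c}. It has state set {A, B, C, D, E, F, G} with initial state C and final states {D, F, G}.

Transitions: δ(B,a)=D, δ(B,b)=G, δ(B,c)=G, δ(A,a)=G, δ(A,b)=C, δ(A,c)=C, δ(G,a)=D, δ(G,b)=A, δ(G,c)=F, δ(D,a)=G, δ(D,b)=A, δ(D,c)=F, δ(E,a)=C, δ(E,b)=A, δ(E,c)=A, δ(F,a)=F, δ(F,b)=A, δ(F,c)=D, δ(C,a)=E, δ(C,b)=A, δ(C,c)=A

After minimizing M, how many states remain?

3

Reachable states from the start: {A,C,D,E,F,G}. Unreachable: {B} — drop them.
Start with accepting vs non-accepting: {D,F,G} | {A,C,E}.
On input a, block {A,C,E} splits into {C,E} and {A}.
No further refinement is possible. Final partition (3 blocks): {D,F,G} | {C,E} | {A}.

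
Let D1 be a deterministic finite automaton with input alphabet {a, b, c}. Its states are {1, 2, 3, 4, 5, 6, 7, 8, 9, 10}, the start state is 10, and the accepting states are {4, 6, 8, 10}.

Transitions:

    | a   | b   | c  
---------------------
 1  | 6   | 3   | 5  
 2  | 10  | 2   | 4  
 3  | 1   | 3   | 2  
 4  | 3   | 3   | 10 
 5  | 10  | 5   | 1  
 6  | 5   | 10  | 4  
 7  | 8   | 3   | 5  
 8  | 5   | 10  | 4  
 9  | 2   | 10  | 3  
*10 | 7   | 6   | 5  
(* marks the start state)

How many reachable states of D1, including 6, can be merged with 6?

2

States {9} cannot be reached from the start state, so discard them.
P0 = {4,6,8,10} | {1,2,3,5,7}.
On input b, block {4,6,8,10} splits into {6,8,10} and {4}.
On input c, block {6,8,10} splits into {6,8} and {10}.
On input a, block {1,2,3,5,7} splits into {1,7} and {2,5} and {3}.
Split {2,5} by δ(·,c) → {2} and {5}.
The partition is now stable with 7 blocks: {6,8} | {1,7} | {4} | {10} | {2} | {3} | {5}.
State 6 belongs to the block {6,8}, which has 2 states.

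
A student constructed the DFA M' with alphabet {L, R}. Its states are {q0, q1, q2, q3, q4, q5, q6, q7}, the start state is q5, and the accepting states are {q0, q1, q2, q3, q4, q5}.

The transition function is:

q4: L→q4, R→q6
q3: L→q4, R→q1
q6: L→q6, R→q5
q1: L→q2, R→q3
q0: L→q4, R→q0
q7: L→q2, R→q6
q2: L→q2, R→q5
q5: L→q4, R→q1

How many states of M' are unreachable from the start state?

Starting at q5 and following transitions, the reachable set is {q1, q2, q3, q4, q5, q6}. That leaves q0, q7 unreachable — 2 in total.

2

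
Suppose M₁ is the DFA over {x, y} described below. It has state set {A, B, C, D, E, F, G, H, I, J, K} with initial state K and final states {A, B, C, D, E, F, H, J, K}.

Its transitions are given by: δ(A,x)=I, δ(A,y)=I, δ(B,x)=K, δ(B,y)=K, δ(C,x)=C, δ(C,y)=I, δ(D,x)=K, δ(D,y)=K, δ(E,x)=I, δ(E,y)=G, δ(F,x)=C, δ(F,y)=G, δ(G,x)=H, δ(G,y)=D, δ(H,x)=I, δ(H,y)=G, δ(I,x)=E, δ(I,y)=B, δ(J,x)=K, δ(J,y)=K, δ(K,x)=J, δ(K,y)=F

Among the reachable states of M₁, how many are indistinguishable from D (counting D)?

States {A} cannot be reached from the start state, so discard them.
Initial partition by acceptance: {B,C,D,E,F,H,J,K} | {G,I}.
On input x, block {B,C,D,E,F,H,J,K} splits into {B,C,D,F,J,K} and {E,H}.
Refine {B,C,D,F,J,K} on symbol y: members go to different blocks, giving {B,D,J,K} and {C,F}.
On input y, block {B,D,J,K} splits into {B,D,J} and {K}.
No further refinement is possible. Final partition (5 blocks): {B,D,J} | {G,I} | {E,H} | {C,F} | {K}.
The equivalence class containing D is {B,D,J}, of size 3.

3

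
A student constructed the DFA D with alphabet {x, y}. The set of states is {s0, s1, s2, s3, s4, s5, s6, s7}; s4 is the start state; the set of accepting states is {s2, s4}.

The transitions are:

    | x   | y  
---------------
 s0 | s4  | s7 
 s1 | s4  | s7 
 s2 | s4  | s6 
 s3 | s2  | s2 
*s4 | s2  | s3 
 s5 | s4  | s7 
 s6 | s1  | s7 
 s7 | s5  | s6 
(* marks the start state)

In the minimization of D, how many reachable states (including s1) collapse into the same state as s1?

States {s0} cannot be reached from the start state, so discard them.
Start with accepting vs non-accepting: {s2,s4} | {s1,s3,s5,s6,s7}.
Refine {s1,s3,s5,s6,s7} on symbol x: members go to different blocks, giving {s1,s3,s5} and {s6,s7}.
Split {s2,s4} by δ(·,y) → {s2} and {s4}.
On input x, block {s1,s3,s5} splits into {s1,s5} and {s3}.
Stable partition: {s2} | {s1,s5} | {s6,s7} | {s4} | {s3} — 5 equivalence classes.
State s1 belongs to the block {s1,s5}, which has 2 states.

2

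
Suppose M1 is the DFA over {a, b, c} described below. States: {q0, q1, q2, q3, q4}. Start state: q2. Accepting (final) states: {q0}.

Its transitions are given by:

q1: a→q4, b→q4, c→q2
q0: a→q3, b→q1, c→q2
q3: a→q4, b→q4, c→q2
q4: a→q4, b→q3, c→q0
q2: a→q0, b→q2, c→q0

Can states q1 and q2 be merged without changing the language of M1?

Every state is reachable, so we keep all 5.
P0 = {q0} | {q1,q2,q3,q4}.
On input a, block {q1,q2,q3,q4} splits into {q1,q3,q4} and {q2}.
Split {q1,q3,q4} by δ(·,c) → {q1,q3} and {q4}.
No further refinement is possible. Final partition (4 blocks): {q0} | {q1,q3} | {q2} | {q4}.
q1 and q2 end up in different blocks, so they are distinguishable. For instance, the string 'a' is accepted from only q2.

No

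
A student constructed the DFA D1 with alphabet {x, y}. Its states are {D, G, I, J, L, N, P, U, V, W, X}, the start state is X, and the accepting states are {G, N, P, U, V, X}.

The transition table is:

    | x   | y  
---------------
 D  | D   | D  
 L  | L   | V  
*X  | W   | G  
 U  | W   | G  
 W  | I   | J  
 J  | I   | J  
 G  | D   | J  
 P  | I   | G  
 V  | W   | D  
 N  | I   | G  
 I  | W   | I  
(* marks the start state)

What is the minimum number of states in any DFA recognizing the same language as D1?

3

States {L,N,P,U,V} cannot be reached from the start state, so discard them.
Initial partition by acceptance: {G,X} | {D,I,J,W}.
On input y, block {G,X} splits into {G} and {X}.
Stable partition: {G} | {D,I,J,W} | {X} — 3 equivalence classes.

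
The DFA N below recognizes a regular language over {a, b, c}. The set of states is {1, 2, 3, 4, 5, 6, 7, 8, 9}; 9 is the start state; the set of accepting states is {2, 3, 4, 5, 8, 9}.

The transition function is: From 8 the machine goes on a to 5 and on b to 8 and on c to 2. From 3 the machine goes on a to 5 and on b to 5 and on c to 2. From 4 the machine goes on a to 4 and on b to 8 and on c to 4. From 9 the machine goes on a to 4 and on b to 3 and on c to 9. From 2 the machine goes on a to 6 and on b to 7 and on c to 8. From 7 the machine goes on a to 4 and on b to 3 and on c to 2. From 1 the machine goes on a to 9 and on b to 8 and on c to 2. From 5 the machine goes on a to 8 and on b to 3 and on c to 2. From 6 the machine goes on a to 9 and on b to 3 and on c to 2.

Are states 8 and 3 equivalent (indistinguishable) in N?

Yes

First remove the unreachable states {1}; 8 states remain.
Start with accepting vs non-accepting: {2,3,4,5,8,9} | {6,7}.
Refine {2,3,4,5,8,9} on symbol a: members go to different blocks, giving {3,4,5,8,9} and {2}.
Split {3,4,5,8,9} by δ(·,c) → {3,5,8} and {4,9}.
No further refinement is possible. Final partition (4 blocks): {3,5,8} | {6,7} | {2} | {4,9}.
8 and 3 lie in the same block of the stable partition, so they are equivalent — no string distinguishes them.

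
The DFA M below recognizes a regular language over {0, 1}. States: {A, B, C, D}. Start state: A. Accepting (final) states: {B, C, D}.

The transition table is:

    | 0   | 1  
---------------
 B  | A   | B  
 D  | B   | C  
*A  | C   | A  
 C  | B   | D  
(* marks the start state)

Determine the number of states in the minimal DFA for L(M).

3

All states are reachable from the start state.
P0 = {B,C,D} | {A}.
Split {B,C,D} by δ(·,0) → {C,D} and {B}.
Stable partition: {C,D} | {A} | {B} — 3 equivalence classes.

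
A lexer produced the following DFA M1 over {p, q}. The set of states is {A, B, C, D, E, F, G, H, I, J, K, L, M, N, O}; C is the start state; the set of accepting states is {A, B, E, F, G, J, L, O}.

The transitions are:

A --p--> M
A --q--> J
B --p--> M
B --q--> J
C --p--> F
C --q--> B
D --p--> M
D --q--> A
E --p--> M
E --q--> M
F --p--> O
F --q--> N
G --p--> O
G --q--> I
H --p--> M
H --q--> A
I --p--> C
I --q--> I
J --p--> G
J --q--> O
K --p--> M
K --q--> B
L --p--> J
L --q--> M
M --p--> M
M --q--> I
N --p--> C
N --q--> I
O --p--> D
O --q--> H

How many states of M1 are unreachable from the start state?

3

Starting at C and following transitions, the reachable set is {A, B, C, D, F, G, H, I, J, M, N, O}. That leaves E, K, L unreachable — 3 in total.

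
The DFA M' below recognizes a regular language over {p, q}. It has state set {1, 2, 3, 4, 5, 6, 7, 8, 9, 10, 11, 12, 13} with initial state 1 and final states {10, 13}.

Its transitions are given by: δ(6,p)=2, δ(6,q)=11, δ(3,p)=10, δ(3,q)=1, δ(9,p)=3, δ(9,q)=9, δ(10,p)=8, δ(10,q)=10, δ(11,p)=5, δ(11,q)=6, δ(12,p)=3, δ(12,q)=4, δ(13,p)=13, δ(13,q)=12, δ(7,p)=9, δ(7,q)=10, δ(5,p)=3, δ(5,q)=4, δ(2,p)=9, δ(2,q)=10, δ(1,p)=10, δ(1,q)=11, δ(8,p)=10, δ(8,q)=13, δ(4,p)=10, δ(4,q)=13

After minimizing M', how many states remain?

10

First remove the unreachable states {7}; 12 states remain.
Start with accepting vs non-accepting: {10,13} | {1,2,3,4,5,6,8,9,11,12}.
Refine {10,13} on symbol p: members go to different blocks, giving {10} and {13}.
Refine {1,2,3,4,5,6,8,9,11,12} on symbol p: members go to different blocks, giving {2,5,6,9,11,12} and {1,3,4,8}.
On input p, block {2,5,6,9,11,12} splits into {2,6,11} and {5,9,12}.
On input p, block {2,6,11} splits into {2,11} and {6}.
Split {2,11} by δ(·,q) → {2} and {11}.
Split {1,3,4,8} by δ(·,q) → {4,8} and {1} and {3}.
Split {5,9,12} by δ(·,q) → {5,12} and {9}.
The partition is now stable with 10 blocks: {10} | {2} | {13} | {4,8} | {5,12} | {6} | {11} | {1} | {3} | {9}.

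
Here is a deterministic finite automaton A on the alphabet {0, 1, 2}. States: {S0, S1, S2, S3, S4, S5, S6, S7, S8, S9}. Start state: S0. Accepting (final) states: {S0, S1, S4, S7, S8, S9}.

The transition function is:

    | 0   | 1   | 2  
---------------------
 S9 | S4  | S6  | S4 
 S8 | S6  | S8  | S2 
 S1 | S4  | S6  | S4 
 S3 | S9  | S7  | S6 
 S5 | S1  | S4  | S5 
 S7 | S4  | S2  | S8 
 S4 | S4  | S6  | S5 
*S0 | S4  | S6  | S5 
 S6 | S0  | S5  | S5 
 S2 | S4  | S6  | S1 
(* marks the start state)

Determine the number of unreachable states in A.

5

BFS from S0 reaches {S0, S1, S4, S5, S6}; the 5 state(s) S2, S3, S7, S8, S9 are never visited.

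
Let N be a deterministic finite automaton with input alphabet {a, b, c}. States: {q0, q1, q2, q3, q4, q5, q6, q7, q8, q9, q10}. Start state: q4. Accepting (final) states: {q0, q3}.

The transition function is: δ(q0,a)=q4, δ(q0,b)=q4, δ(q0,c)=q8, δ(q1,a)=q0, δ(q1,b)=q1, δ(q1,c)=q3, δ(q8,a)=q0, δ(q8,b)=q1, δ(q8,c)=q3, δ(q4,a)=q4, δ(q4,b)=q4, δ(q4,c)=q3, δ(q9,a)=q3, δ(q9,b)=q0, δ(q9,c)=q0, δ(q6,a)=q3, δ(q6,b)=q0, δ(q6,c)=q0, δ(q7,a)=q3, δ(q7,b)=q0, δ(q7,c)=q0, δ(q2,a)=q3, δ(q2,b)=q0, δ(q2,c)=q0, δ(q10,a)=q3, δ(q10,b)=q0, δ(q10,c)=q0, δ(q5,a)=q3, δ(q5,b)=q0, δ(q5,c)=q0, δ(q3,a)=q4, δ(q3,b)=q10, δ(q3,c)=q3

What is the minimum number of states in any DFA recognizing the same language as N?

5

States {q2,q5,q6,q7,q9} cannot be reached from the start state, so discard them.
P0 = {q0,q3} | {q1,q4,q8,q10}.
Split {q0,q3} by δ(·,c) → {q0} and {q3}.
Split {q1,q4,q8,q10} by δ(·,a) → {q1,q8} and {q4} and {q10}.
The partition is now stable with 5 blocks: {q0} | {q1,q8} | {q3} | {q4} | {q10}.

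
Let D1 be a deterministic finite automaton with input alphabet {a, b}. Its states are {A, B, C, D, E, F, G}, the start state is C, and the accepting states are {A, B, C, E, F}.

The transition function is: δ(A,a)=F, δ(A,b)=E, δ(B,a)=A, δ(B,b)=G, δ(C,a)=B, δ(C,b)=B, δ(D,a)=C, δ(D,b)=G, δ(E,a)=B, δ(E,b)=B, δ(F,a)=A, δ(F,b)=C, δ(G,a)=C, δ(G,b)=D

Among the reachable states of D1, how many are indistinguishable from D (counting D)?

2

All states are reachable from the start state.
Initial partition by acceptance: {A,B,C,E,F} | {D,G}.
Split {A,B,C,E,F} by δ(·,b) → {A,C,E,F} and {B}.
Split {A,C,E,F} by δ(·,a) → {A,F} and {C,E}.
No further refinement is possible. Final partition (4 blocks): {A,F} | {D,G} | {B} | {C,E}.
The equivalence class containing D is {D,G}, of size 2.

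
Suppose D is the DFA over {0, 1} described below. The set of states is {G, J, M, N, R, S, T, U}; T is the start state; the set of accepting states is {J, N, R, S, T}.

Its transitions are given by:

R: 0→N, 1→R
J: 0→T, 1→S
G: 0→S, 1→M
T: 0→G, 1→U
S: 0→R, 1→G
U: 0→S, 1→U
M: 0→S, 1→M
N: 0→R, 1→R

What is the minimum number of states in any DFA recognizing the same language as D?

4

First remove the unreachable states {J}; 7 states remain.
Start with accepting vs non-accepting: {N,R,S,T} | {G,M,U}.
Refine {N,R,S,T} on symbol 0: members go to different blocks, giving {N,R,S} and {T}.
On input 1, block {N,R,S} splits into {N,R} and {S}.
No further refinement is possible. Final partition (4 blocks): {N,R} | {G,M,U} | {T} | {S}.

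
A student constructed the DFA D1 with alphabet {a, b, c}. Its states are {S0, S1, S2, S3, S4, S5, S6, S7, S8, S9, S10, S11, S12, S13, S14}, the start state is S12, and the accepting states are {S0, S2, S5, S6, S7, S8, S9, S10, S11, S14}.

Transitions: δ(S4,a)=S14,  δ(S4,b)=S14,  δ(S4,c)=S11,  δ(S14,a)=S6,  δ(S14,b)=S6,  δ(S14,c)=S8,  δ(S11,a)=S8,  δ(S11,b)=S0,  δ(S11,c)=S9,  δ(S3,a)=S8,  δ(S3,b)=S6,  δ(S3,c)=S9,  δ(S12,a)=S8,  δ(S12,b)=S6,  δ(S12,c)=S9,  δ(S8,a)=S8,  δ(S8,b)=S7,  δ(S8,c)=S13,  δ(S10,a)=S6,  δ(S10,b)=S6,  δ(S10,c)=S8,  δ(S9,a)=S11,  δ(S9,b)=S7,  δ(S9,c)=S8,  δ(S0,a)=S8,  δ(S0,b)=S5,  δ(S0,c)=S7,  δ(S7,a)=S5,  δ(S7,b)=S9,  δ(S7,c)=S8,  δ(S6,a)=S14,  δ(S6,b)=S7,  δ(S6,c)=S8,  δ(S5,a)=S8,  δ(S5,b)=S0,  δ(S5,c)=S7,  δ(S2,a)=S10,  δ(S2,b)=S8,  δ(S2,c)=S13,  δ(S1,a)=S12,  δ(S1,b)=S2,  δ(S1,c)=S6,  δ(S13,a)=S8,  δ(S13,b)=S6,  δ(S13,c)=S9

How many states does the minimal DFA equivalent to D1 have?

6

States {S1,S2,S3,S4,S10} cannot be reached from the start state, so discard them.
P0 = {S0,S5,S6,S7,S8,S9,S11,S14} | {S12,S13}.
Split {S0,S5,S6,S7,S8,S9,S11,S14} by δ(·,c) → {S0,S5,S6,S7,S9,S11,S14} and {S8}.
Refine {S0,S5,S6,S7,S9,S11,S14} on symbol a: members go to different blocks, giving {S6,S7,S9,S14} and {S0,S5,S11}.
On input a, block {S6,S7,S9,S14} splits into {S6,S14} and {S7,S9}.
Refine {S6,S14} on symbol b: members go to different blocks, giving {S6} and {S14}.
The partition is now stable with 6 blocks: {S6} | {S12,S13} | {S8} | {S0,S5,S11} | {S7,S9} | {S14}.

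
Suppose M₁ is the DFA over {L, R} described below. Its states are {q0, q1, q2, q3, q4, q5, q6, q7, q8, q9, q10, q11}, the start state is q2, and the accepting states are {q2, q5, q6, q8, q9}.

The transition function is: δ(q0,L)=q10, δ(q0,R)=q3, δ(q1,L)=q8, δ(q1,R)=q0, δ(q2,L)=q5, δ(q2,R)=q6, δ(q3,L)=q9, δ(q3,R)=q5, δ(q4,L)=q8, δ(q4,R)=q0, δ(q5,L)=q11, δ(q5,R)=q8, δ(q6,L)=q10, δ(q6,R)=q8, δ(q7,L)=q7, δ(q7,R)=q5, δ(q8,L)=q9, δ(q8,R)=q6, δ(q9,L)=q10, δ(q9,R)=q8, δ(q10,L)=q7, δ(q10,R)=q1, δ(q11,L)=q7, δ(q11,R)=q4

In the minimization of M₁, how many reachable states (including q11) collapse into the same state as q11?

Initial partition by acceptance: {q2,q5,q6,q8,q9} | {q0,q1,q3,q4,q7,q10,q11}.
Split {q2,q5,q6,q8,q9} by δ(·,L) → {q5,q6,q9} and {q2,q8}.
Refine {q0,q1,q3,q4,q7,q10,q11} on symbol L: members go to different blocks, giving {q0,q7,q10,q11} and {q1,q4} and {q3}.
Split {q0,q7,q10,q11} by δ(·,R) → {q10,q11} and {q0} and {q7}.
The partition is now stable with 7 blocks: {q5,q6,q9} | {q10,q11} | {q2,q8} | {q1,q4} | {q3} | {q0} | {q7}.
State q11 belongs to the block {q10,q11}, which has 2 states.

2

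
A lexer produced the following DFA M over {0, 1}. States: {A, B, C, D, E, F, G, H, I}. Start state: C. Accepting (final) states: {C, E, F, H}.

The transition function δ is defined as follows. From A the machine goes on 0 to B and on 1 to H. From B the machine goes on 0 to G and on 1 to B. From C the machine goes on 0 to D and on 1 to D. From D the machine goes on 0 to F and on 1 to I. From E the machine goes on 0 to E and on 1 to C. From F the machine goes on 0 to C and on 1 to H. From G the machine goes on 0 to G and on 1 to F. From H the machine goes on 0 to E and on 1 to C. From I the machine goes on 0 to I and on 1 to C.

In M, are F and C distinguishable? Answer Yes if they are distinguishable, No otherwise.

Yes

First remove the unreachable states {A,B,G}; 6 states remain.
Start with accepting vs non-accepting: {C,E,F,H} | {D,I}.
Split {C,E,F,H} by δ(·,0) → {E,F,H} and {C}.
On input 0, block {E,F,H} splits into {E,H} and {F}.
Split {D,I} by δ(·,0) → {D} and {I}.
The partition is now stable with 5 blocks: {E,H} | {D} | {C} | {F} | {I}.
F and C end up in different blocks, so they are distinguishable. For instance, the string '0' is accepted from only F.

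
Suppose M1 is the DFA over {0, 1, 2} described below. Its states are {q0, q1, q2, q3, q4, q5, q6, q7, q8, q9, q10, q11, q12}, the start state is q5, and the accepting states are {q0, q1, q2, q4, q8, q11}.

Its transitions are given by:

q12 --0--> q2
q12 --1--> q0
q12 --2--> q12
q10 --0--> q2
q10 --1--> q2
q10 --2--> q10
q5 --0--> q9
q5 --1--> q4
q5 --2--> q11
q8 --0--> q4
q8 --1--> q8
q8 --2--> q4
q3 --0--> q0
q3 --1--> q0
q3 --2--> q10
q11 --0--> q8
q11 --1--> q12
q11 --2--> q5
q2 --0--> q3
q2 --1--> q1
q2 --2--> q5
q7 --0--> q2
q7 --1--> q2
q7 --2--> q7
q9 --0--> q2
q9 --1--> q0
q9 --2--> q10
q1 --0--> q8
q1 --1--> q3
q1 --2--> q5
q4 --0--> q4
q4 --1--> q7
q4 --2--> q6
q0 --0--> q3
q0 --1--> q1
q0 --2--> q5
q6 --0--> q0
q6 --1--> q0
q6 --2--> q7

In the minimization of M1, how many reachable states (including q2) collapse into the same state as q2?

Every state is reachable, so we keep all 13.
Start with accepting vs non-accepting: {q0,q1,q2,q4,q8,q11} | {q3,q5,q6,q7,q9,q10,q12}.
Refine {q0,q1,q2,q4,q8,q11} on symbol 0: members go to different blocks, giving {q1,q4,q8,q11} and {q0,q2}.
On input 1, block {q1,q4,q8,q11} splits into {q1,q4,q11} and {q8}.
Refine {q1,q4,q11} on symbol 0: members go to different blocks, giving {q1,q11} and {q4}.
Refine {q3,q5,q6,q7,q9,q10,q12} on symbol 0: members go to different blocks, giving {q3,q6,q7,q9,q10,q12} and {q5}.
Stable partition: {q1,q11} | {q3,q6,q7,q9,q10,q12} | {q0,q2} | {q8} | {q4} | {q5} — 6 equivalence classes.
State q2 belongs to the block {q0,q2}, which has 2 states.

2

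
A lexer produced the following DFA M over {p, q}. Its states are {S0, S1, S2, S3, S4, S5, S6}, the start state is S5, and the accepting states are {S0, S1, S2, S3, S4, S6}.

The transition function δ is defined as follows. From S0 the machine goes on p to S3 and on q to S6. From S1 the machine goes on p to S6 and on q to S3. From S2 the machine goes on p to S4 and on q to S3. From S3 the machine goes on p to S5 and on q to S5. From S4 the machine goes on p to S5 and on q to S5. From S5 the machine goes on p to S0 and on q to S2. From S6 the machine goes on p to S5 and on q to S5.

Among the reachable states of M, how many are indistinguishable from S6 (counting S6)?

First remove the unreachable states {S1}; 6 states remain.
Initial partition by acceptance: {S0,S2,S3,S4,S6} | {S5}.
On input p, block {S0,S2,S3,S4,S6} splits into {S3,S4,S6} and {S0,S2}.
Stable partition: {S3,S4,S6} | {S5} | {S0,S2} — 3 equivalence classes.
State S6 belongs to the block {S3,S4,S6}, which has 3 states.

3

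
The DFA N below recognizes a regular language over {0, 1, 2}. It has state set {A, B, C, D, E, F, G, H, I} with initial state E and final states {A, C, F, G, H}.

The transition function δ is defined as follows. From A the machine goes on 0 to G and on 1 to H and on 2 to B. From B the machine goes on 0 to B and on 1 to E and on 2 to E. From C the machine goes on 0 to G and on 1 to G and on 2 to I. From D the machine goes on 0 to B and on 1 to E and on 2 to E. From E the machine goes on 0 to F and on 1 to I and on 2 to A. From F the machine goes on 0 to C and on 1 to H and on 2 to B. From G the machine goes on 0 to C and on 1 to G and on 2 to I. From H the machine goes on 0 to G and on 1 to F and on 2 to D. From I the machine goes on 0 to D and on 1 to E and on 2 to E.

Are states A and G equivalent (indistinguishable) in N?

Start with accepting vs non-accepting: {A,C,F,G,H} | {B,D,E,I}.
Split {B,D,E,I} by δ(·,0) → {B,D,I} and {E}.
Stable partition: {A,C,F,G,H} | {B,D,I} | {E} — 3 equivalence classes.
A and G lie in the same block of the stable partition, so they are equivalent — no string distinguishes them.

Yes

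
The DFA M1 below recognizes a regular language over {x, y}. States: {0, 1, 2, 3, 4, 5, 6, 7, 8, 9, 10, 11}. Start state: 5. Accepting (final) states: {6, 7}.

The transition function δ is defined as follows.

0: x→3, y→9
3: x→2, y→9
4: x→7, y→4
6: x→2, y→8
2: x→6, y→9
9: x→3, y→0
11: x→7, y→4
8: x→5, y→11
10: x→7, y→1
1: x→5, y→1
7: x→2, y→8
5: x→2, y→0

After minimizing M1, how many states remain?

States {1,10} cannot be reached from the start state, so discard them.
P0 = {6,7} | {0,2,3,4,5,8,9,11}.
Split {0,2,3,4,5,8,9,11} by δ(·,x) → {0,3,5,8,9} and {2,4,11}.
Split {0,3,5,8,9} by δ(·,x) → {0,8,9} and {3,5}.
Split {0,8,9} by δ(·,y) → {0,9} and {8}.
Refine {2,4,11} on symbol y: members go to different blocks, giving {4,11} and {2}.
Stable partition: {6,7} | {0,9} | {4,11} | {3,5} | {8} | {2} — 6 equivalence classes.

6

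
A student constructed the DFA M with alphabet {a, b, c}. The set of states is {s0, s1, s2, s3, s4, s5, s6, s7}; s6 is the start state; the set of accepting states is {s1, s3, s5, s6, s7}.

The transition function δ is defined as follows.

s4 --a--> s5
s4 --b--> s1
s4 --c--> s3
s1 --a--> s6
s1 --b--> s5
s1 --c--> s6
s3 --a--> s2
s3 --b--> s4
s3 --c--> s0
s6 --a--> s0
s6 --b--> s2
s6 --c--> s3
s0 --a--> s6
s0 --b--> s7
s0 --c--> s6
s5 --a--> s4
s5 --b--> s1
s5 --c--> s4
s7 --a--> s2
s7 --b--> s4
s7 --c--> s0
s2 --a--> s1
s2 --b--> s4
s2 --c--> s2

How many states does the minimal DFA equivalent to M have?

All states are reachable from the start state.
Start with accepting vs non-accepting: {s1,s3,s5,s6,s7} | {s0,s2,s4}.
Split {s1,s3,s5,s6,s7} by δ(·,a) → {s3,s5,s6,s7} and {s1}.
On input b, block {s3,s5,s6,s7} splits into {s3,s6,s7} and {s5}.
Refine {s3,s6,s7} on symbol c: members go to different blocks, giving {s3,s7} and {s6}.
On input a, block {s0,s2,s4} splits into {s0} and {s2} and {s4}.
The partition is now stable with 7 blocks: {s3,s7} | {s0} | {s1} | {s5} | {s6} | {s2} | {s4}.

7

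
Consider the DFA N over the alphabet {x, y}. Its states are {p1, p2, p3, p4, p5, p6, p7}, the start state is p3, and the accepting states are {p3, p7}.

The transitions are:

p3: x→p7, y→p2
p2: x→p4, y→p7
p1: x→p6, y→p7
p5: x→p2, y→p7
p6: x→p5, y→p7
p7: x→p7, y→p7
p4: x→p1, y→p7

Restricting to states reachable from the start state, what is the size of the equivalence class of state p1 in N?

5

All states are reachable from the start state.
Start with accepting vs non-accepting: {p3,p7} | {p1,p2,p4,p5,p6}.
On input y, block {p3,p7} splits into {p3} and {p7}.
No further refinement is possible. Final partition (3 blocks): {p3} | {p1,p2,p4,p5,p6} | {p7}.
The equivalence class containing p1 is {p1,p2,p4,p5,p6}, of size 5.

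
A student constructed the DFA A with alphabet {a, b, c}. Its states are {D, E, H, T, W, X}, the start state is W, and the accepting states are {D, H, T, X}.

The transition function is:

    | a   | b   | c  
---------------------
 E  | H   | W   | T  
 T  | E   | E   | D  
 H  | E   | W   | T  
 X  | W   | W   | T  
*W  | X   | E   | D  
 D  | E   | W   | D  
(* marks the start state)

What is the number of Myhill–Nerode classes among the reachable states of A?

Every state is reachable, so we keep all 6.
Initial partition by acceptance: {D,H,T,X} | {E,W}.
The partition is now stable with 2 blocks: {D,H,T,X} | {E,W}.

2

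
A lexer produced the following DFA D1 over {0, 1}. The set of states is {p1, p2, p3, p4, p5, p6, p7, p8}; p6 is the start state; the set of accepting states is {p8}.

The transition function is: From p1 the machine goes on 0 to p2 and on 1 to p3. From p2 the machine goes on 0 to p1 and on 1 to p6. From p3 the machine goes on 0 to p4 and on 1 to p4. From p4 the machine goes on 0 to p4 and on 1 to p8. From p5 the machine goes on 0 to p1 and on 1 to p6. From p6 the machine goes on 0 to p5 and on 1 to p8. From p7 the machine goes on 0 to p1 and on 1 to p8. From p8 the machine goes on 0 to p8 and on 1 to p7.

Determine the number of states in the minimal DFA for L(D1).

Initial partition by acceptance: {p8} | {p1,p2,p3,p4,p5,p6,p7}.
Refine {p1,p2,p3,p4,p5,p6,p7} on symbol 1: members go to different blocks, giving {p1,p2,p3,p5} and {p4,p6,p7}.
Refine {p1,p2,p3,p5} on symbol 0: members go to different blocks, giving {p1,p2,p5} and {p3}.
On input 1, block {p1,p2,p5} splits into {p2,p5} and {p1}.
On input 0, block {p4,p6,p7} splits into {p4} and {p6} and {p7}.
No further refinement is possible. Final partition (7 blocks): {p8} | {p2,p5} | {p4} | {p3} | {p1} | {p6} | {p7}.

7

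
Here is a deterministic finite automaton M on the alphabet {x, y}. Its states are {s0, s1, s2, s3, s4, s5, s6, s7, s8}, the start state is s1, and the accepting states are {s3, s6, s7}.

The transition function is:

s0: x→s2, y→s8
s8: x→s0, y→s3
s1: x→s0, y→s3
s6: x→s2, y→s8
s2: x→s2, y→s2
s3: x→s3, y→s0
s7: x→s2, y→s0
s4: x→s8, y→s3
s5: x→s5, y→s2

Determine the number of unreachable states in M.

4

Starting at s1 and following transitions, the reachable set is {s0, s1, s2, s3, s8}. That leaves s4, s5, s6, s7 unreachable — 4 in total.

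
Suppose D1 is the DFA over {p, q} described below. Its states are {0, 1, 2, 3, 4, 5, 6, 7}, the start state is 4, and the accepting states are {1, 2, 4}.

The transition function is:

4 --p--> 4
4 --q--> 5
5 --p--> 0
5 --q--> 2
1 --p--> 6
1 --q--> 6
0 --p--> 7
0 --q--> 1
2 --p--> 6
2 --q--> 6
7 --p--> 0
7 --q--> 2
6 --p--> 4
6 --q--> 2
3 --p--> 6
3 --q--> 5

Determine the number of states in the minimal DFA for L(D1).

4

First remove the unreachable states {3}; 7 states remain.
Start with accepting vs non-accepting: {1,2,4} | {0,5,6,7}.
Refine {1,2,4} on symbol p: members go to different blocks, giving {1,2} and {4}.
Refine {0,5,6,7} on symbol p: members go to different blocks, giving {0,5,7} and {6}.
Stable partition: {1,2} | {0,5,7} | {4} | {6} — 4 equivalence classes.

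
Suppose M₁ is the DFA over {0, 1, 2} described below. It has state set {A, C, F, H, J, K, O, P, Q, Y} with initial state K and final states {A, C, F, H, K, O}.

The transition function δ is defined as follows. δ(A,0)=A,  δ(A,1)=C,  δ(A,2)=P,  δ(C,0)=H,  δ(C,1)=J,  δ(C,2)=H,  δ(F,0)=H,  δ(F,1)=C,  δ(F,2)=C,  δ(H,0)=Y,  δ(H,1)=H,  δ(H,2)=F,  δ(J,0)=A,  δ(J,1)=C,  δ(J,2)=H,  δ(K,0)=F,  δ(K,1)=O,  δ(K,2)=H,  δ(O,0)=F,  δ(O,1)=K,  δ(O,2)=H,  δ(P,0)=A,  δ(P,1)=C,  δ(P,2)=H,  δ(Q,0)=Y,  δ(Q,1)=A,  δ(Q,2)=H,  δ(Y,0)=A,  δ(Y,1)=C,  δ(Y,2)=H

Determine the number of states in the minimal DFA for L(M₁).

Reachable states from the start: {A,C,F,H,J,K,O,P,Y}. Unreachable: {Q} — drop them.
Initial partition by acceptance: {A,C,F,H,K,O} | {J,P,Y}.
Refine {A,C,F,H,K,O} on symbol 0: members go to different blocks, giving {A,C,F,K,O} and {H}.
Split {A,C,F,K,O} by δ(·,0) → {A,K,O} and {C,F}.
Refine {A,K,O} on symbol 0: members go to different blocks, giving {K,O} and {A}.
Refine {C,F} on symbol 1: members go to different blocks, giving {C} and {F}.
Stable partition: {K,O} | {J,P,Y} | {H} | {C} | {A} | {F} — 6 equivalence classes.

6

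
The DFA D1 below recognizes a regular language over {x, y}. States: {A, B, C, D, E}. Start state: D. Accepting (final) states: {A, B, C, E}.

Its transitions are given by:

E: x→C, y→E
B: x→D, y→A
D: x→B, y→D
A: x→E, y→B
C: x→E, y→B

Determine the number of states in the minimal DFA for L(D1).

Every state is reachable, so we keep all 5.
P0 = {A,B,C,E} | {D}.
Refine {A,B,C,E} on symbol x: members go to different blocks, giving {A,C,E} and {B}.
Refine {A,C,E} on symbol y: members go to different blocks, giving {A,C} and {E}.
The partition is now stable with 4 blocks: {A,C} | {D} | {B} | {E}.

4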